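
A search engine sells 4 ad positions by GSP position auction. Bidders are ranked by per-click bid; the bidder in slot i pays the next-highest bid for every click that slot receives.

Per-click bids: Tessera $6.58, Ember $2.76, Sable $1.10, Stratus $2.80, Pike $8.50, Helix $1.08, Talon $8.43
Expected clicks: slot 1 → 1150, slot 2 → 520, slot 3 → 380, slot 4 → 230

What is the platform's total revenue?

Per-click bids in order: $8.50 (Pike) > $8.43 (Talon) > $6.58 (Tessera) > $2.80 (Stratus) > $2.76 (Ember) > …
Slot 1: Pike pays $8.43 × 1150 = $9694.50
Slot 2: Talon pays $6.58 × 520 = $3421.60
Slot 3: Tessera pays $2.80 × 380 = $1064.00
Slot 4: Stratus pays $2.76 × 230 = $634.80
Total = $14814.90

Total revenue: $14814.90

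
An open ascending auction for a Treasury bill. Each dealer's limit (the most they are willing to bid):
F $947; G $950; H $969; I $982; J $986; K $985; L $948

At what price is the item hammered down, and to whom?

Rule: the price rises until one bidder remains; the winner pays the price at which the last rival dropped out.
Limits ranked: 986 (J) > 985 (K) > 982 (I) > 969 (H) > 950 (G) > 948 (L) > …
Bidding ends when K exits at $985; J takes it.

J wins at $985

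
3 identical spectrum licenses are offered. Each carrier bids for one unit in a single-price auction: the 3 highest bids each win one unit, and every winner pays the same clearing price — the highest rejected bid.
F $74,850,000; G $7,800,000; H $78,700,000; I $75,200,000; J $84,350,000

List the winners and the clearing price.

Ordering the bids: 84,350,000 (J), 78,700,000 (H), 75,200,000 (I), 74,850,000 (F), 7,800,000 (G)
Winners (3 units): J, H, I.
Clearing price = highest rejected bid = $74,850,000.

J, H, I; each pays $74,850,000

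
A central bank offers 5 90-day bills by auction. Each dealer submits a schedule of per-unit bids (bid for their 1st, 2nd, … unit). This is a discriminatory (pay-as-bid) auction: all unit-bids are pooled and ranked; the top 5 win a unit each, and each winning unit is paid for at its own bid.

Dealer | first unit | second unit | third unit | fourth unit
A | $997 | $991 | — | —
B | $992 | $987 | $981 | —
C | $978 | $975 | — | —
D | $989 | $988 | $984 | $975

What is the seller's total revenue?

Total revenue: $4,957

All unit-bids, highest first — top 5: 997 (A-1), 992 (B-1), 991 (A-2), 989 (D-1), 988 (D-2)
Next rejected bid: $987 (not a price — pay-as-bid).
Each winning unit pays its own bid.
Revenue = 997 + 992 + 991 + 989 + 988 = $4,957.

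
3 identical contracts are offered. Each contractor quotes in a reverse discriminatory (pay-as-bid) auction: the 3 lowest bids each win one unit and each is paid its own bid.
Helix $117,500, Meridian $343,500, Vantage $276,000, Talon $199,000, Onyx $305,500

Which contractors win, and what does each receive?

Helix $117,500, Talon $199,000, Vantage $276,000

Sorting: 117,500 (Helix), 199,000 (Talon), 276,000 (Vantage), 305,500 (Onyx), 343,500 (Meridian)
Lowest 3: Helix, Talon, Vantage.
Each winner is paid its own bid: Helix $117,500, Talon $199,000, Vantage $276,000.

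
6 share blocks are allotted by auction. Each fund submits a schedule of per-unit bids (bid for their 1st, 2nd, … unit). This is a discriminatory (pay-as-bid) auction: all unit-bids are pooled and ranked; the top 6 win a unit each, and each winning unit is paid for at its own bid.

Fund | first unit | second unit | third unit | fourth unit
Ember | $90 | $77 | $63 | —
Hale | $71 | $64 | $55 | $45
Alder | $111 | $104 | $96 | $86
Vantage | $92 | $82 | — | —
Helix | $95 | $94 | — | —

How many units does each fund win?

Alder 3, Helix 2, Vantage 1

Pooled unit-bids ranked (top 6): 111 (Alder-1), 104 (Alder-2), 96 (Alder-3), 95 (Helix-1), 94 (Helix-2), 92 (Vantage-1)
Next rejected bid: $90 (not a price — pay-as-bid).
Allocation: Alder 3, Helix 2, Vantage 1.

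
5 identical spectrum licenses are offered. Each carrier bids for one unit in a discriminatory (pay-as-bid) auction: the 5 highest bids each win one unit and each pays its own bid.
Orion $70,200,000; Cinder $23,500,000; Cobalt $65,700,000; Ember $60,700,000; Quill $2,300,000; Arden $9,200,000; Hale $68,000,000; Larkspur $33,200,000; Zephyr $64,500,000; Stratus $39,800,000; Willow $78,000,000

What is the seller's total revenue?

Total revenue: $346,400,000

Ordering the bids: 78,000,000 (Willow), 70,200,000 (Orion), 68,000,000 (Hale), 65,700,000 (Cobalt), 64,500,000 (Zephyr), 60,700,000 (Ember), 39,800,000 (Stratus), …
The 5 highest are Willow, Orion, Hale, Cobalt, Zephyr.
Total revenue = 78,000,000 + 70,200,000 + 68,000,000 + 65,700,000 + 64,500,000 = $346,400,000.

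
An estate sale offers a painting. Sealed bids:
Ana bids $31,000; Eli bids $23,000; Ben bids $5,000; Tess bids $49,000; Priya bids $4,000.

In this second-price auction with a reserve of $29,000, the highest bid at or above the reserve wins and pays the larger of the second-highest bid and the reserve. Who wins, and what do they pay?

Bids in order: 49,000 (Tess) > 31,000 (Ana) > 23,000 (Eli) > 5,000 (Ben) > 4,000 (Priya)
Tess has the top bid at or above the reserve ($49,000).
max(second-highest $31,000, reserve $29,000) = $31,000; the reserve does not bind.

Tess pays $31,000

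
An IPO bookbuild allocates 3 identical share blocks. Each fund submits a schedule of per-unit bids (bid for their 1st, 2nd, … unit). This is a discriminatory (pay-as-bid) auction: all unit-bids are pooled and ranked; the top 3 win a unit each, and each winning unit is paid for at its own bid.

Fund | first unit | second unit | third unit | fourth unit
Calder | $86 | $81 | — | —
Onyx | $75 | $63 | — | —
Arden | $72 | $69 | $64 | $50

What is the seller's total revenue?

Pooled unit-bids ranked (top 3): 86 (Calder-1), 81 (Calder-2), 75 (Onyx-1)
Next rejected bid: $72 (not a price — pay-as-bid).
Each winning unit pays its own bid.
Revenue = 86 + 81 + 75 = $242.

Total revenue: $242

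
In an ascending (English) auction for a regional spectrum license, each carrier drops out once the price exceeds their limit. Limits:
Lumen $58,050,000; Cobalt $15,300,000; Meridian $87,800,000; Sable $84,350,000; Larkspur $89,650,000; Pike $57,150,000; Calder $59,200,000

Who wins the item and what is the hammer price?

Larkspur wins at $87,800,000

Limits ranked: 89,650,000 (Larkspur) > 87,800,000 (Meridian) > 84,350,000 (Sable) > 59,200,000 (Calder) > 58,050,000 (Lumen) > 57,150,000 (Pike) > …
Meridian is the last rival to drop out, at $87,800,000; Larkspur remains and wins at that price.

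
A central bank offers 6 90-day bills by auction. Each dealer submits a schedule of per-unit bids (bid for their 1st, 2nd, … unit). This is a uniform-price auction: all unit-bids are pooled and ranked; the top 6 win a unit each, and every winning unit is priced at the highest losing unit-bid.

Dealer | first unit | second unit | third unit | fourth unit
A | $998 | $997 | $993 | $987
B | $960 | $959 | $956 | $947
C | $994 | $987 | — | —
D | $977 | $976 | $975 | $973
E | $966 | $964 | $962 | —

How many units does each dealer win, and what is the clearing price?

Pooled unit-bids ranked (top 6): 998 (A-1), 997 (A-2), 994 (C-1), 993 (A-3), 987 (A-4), 987 (C-2)
Highest rejected unit-bid = $977.
Allocation: A 4, C 2.

A 4, C 2; clearing price $977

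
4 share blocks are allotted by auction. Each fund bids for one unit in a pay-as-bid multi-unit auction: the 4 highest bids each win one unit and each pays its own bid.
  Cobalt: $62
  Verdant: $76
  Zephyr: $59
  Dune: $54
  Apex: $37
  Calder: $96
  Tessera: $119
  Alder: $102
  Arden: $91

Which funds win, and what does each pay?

Ordering the bids: 119 (Tessera), 102 (Alder), 96 (Calder), 91 (Arden), 76 (Verdant), 62 (Cobalt), …
Top 4: Tessera, Alder, Calder, Arden.
Each winner pays its own bid: Tessera $119, Alder $102, Calder $96, Arden $91.

Tessera $119, Alder $102, Calder $96, Arden $91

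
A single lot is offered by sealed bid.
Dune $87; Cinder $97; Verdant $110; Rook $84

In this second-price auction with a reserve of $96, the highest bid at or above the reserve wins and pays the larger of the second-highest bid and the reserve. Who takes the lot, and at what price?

Verdant pays $97

Sorting bids: 110 (Verdant) > 97 (Cinder) > 87 (Dune) > 84 (Rook)
Verdant has the top bid at or above the reserve ($110).
Second-highest bid $97 exceeds the reserve $96 → payment $97.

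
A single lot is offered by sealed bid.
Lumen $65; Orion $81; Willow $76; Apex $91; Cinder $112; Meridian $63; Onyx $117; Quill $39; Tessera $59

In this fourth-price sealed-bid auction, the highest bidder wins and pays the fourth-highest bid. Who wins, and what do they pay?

Rule: the highest bidder wins and pays the fourth-highest bid.
Sorting bids: 117 (Onyx) > 112 (Cinder) > 91 (Apex) > 81 (Orion) > 76 (Willow) > 65 (Lumen) > …
Onyx wins; payment is bid #4 in the ranking = $81.

Onyx pays $81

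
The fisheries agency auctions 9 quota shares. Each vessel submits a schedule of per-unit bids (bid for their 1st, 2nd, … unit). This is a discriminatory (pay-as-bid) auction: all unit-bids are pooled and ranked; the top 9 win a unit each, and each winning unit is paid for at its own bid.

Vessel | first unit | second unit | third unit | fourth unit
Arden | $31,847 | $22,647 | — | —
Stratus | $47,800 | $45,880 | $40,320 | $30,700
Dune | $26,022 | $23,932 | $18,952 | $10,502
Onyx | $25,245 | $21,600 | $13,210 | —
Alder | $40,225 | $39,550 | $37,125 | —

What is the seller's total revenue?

All unit-bids, highest first — top 9: 47,800 (Stratus-1), 45,880 (Stratus-2), 40,320 (Stratus-3), 40,225 (Alder-1), 39,550 (Alder-2), 37,125 (Alder-3), 31,847 (Arden-1), 30,700 (Stratus-4), 26,022 (Dune-1)
Next rejected bid: $25,245 (not a price — pay-as-bid).
Each winning unit pays its own bid.
Revenue = 47,800 + 45,880 + 40,320 + 40,225 + 39,550 + 37,125 + 31,847 + 30,700 + 26,022 = $339,469.

Total revenue: $339,469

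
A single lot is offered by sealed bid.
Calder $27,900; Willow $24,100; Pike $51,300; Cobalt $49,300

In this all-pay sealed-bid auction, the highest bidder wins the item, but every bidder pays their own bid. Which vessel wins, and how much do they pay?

Pike pays $51,300

Rule: the highest bidder wins the item, but every bidder pays their own bid.
Bids ranked: 51,300 (Pike) > 49,300 (Cobalt) > 27,900 (Calder) > 24,100 (Willow)
Pike wins with the top bid; all bids are sunk regardless.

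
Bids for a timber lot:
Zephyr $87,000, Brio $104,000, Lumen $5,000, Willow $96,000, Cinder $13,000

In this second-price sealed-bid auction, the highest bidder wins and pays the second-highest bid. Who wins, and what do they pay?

Sorting bids: 104,000 (Brio) > 96,000 (Willow) > 87,000 (Zephyr) > 13,000 (Cinder) > 5,000 (Lumen)
Brio wins with the highest bid; price is set by the runner-up at $96,000.

Brio pays $96,000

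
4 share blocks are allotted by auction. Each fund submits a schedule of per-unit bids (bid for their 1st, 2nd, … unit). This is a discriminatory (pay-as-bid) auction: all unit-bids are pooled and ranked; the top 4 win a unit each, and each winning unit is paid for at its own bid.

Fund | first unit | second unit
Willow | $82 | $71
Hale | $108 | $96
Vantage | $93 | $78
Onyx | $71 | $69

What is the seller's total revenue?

All unit-bids, highest first — top 4: 108 (Hale-1), 96 (Hale-2), 93 (Vantage-1), 82 (Willow-1)
Next rejected bid: $78 (not a price — pay-as-bid).
Each winning unit pays its own bid.
Revenue = 108 + 96 + 93 + 82 = $379.

Total revenue: $379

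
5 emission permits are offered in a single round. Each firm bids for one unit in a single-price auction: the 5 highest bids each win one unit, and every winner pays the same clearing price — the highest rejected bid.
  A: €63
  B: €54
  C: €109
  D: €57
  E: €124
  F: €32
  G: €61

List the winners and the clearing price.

E, C, A, G, D; each pays €54

Ordering the bids: 124 (E), 109 (C), 63 (A), 61 (G), 57 (D), 54 (B), 32 (F)
The 5 highest are E, C, A, G, D.
Clearing price = highest rejected bid = €54.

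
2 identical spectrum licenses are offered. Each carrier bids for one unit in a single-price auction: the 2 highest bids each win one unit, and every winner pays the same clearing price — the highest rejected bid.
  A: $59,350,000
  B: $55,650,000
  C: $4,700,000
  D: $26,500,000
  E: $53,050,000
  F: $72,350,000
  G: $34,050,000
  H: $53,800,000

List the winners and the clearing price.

Ordering the bids: 72,350,000 (F), 59,350,000 (A), 55,650,000 (B), 53,800,000 (H), …
Winners (2 units): F, A.
Highest unsuccessful bid: $55,650,000 → clearing price.

F, A; each pays $55,650,000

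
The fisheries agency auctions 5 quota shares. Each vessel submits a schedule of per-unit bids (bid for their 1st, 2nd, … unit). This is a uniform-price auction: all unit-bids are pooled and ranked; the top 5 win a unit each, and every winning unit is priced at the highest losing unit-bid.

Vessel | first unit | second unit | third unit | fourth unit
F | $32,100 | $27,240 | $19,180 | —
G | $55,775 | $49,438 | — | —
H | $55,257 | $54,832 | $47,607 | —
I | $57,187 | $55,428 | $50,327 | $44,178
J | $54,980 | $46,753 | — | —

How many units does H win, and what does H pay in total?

Merging the schedules and taking the best 5: 57,187 (I-1), 55,775 (G-1), 55,428 (I-2), 55,257 (H-1), 54,980 (J-1)
First bid not allocated: $54,832.
H wins 1 unit(s) at $54,832 each.

H: 1 unit, pays $54,832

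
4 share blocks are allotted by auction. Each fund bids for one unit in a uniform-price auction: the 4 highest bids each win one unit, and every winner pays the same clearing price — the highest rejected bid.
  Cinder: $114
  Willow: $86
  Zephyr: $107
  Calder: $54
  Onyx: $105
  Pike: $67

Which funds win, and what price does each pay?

Sorting: 114 (Cinder), 107 (Zephyr), 105 (Onyx), 86 (Willow), 67 (Pike), 54 (Calder)
The 4 highest are Cinder, Zephyr, Onyx, Willow.
Clearing price = highest rejected bid = $67.

Cinder, Zephyr, Onyx, Willow; each pays $67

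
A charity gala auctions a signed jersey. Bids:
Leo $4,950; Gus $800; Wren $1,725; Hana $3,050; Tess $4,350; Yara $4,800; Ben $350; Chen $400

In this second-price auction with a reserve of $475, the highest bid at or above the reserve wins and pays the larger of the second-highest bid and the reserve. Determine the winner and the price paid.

Sorting bids: 4,950 (Leo) > 4,800 (Yara) > 4,350 (Tess) > 3,050 (Hana) > 1,725 (Wren) > 800 (Gus) > …
Leo has the top bid at or above the reserve ($4,950).
Second-highest bid $4,800 exceeds the reserve $475 → payment $4,800.

Leo pays $4,800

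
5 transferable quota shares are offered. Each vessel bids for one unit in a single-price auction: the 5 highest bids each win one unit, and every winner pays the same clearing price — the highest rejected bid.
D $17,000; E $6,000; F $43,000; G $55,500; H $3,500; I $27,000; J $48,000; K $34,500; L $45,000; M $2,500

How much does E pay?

Bids ranked high→low: 55,500 (G), 48,000 (J), 45,000 (L), 43,000 (F), 34,500 (K), 27,000 (I), 17,000 (D), …
Winners (5 units): G, J, L, F, K.
First losing bid is I's $27,000, which sets the uniform price.
E does not win → pays $0.

E pays $0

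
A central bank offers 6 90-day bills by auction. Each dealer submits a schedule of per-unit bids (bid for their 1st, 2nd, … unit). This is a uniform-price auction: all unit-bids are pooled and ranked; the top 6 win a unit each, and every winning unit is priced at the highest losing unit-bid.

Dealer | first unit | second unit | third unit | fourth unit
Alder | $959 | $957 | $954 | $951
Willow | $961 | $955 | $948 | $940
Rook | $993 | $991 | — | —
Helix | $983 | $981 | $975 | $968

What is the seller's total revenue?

Total revenue: $5,766

Merging the schedules and taking the best 6: 993 (Rook-1), 991 (Rook-2), 983 (Helix-1), 981 (Helix-2), 975 (Helix-3), 968 (Helix-4)
Highest rejected unit-bid = $961.
Allocation: Helix 4, Rook 2. Every unit priced at $961.
Revenue = 6 × 961 = $5,766.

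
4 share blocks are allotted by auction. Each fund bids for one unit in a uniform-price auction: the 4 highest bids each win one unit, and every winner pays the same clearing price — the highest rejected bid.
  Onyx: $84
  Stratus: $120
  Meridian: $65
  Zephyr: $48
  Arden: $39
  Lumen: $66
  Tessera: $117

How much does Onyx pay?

Onyx pays $65

Bids ranked high→low: 120 (Stratus), 117 (Tessera), 84 (Onyx), 66 (Lumen), 65 (Meridian), 48 (Zephyr), …
Winners (4 units): Stratus, Tessera, Onyx, Lumen.
Highest unsuccessful bid: $65 → clearing price.
Onyx wins → pays $65.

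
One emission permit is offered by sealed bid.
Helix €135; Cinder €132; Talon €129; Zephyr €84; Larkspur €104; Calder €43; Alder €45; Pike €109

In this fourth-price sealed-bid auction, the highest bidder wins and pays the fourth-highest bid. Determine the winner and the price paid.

Fourth-price sealed-bid auction: the highest bidder wins and pays the fourth-highest bid.
Bids in order: 135 (Helix) > 132 (Cinder) > 129 (Talon) > 109 (Pike) > 104 (Larkspur) > 84 (Zephyr) > …
Helix is highest; pays the fourth-highest bid, €109.

Helix pays €109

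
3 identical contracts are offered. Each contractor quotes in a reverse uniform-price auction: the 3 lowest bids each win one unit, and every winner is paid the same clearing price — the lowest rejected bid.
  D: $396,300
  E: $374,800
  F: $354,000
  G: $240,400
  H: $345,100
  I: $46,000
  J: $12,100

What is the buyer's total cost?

Total cost: $1,035,300

Ordering the bids: 12,100 (J), 46,000 (I), 240,400 (G), 345,100 (H), 354,000 (F), …
Winners (3 units): J, I, G.
Clearing price = lowest rejected bid = $345,100.
Total cost = 3 × $345,100 = $1,035,300.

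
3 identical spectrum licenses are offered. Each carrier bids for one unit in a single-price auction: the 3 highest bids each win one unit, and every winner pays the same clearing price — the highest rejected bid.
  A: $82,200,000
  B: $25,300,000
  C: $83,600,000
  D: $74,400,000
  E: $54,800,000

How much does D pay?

D pays $54,800,000

Sorting: 83,600,000 (C), 82,200,000 (A), 74,400,000 (D), 54,800,000 (E), 25,300,000 (B)
The 3 highest are C, A, D.
Clearing price = highest rejected bid = $54,800,000.
D wins → pays $54,800,000.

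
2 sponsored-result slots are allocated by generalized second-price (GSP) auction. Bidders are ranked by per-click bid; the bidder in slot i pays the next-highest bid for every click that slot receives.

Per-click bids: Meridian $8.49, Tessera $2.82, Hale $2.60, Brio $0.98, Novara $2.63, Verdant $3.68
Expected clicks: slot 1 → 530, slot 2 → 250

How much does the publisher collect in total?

Per-click bids in order: $8.49 (Meridian) > $3.68 (Verdant) > $2.82 (Tessera) > …
Slot 1: Meridian pays $3.68 × 530 = $1950.40
Slot 2: Verdant pays $2.82 × 250 = $705.00
Total = $2655.40

Total revenue: $2655.40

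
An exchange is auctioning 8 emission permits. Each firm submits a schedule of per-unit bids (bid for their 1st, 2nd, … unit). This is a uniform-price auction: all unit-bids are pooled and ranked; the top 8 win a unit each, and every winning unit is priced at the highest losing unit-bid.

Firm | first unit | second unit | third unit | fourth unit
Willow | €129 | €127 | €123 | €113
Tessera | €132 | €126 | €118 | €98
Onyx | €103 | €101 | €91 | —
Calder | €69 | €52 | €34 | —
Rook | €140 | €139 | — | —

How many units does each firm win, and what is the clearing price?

Rook 2, Tessera 3, Willow 3; clearing price €113

All unit-bids, highest first — top 8: 140 (Rook-1), 139 (Rook-2), 132 (Tessera-1), 129 (Willow-1), 127 (Willow-2), 126 (Tessera-2), 123 (Willow-3), 118 (Tessera-3)
First bid not allocated: €113.
Allocation: Rook 2, Tessera 3, Willow 3.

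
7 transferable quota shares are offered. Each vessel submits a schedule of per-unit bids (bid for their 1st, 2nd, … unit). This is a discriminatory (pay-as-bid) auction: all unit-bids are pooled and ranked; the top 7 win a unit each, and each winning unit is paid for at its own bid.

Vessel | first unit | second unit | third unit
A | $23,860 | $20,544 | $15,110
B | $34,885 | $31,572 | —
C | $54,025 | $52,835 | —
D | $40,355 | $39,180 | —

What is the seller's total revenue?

Pooled unit-bids ranked (top 7): 54,025 (C-1), 52,835 (C-2), 40,355 (D-1), 39,180 (D-2), 34,885 (B-1), 31,572 (B-2), 23,860 (A-1)
Next rejected bid: $20,544 (not a price — pay-as-bid).
Each winning unit pays its own bid.
Revenue = 54,025 + 52,835 + 40,355 + 39,180 + 34,885 + 31,572 + 23,860 = $276,712.

Total revenue: $276,712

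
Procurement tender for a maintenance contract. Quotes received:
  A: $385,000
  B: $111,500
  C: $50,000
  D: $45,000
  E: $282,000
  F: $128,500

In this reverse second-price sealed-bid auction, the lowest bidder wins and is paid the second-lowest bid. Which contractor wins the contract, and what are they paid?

D is paid $50,000

Bids in order: 45,000 (D) < 50,000 (C) < 111,500 (B) < 128,500 (F) < 282,000 (E) < 385,000 (A)
D wins with the lowest bid; price is set by the runner-up at $50,000.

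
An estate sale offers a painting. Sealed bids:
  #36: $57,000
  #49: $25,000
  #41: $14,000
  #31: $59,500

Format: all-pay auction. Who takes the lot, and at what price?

#31 pays $59,500

Bids ranked: 59,500 (#31) > 57,000 (#36) > 25,000 (#49) > 14,000 (#41)
#31 wins with the top bid; all bids are sunk regardless.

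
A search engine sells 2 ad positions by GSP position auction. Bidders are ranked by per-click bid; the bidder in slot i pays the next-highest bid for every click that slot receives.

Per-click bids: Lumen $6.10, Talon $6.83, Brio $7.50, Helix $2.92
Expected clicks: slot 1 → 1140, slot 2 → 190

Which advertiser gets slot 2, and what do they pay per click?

Talon; $6.10 per click

Ranked by bid: $7.50 (Brio) > $6.83 (Talon) > $6.10 (Lumen) > …
Slot 2 goes to the second-ranked bidder, Talon, who pays the next bid down: $6.10/click.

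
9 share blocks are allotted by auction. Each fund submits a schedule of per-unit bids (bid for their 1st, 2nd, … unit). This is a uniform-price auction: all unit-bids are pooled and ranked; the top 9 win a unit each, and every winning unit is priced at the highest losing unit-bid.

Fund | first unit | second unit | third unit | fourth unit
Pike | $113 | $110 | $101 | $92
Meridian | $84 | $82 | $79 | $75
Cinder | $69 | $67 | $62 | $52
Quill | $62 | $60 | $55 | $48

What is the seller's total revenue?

Pooled unit-bids ranked (top 9): 113 (Pike-1), 110 (Pike-2), 101 (Pike-3), 92 (Pike-4), 84 (Meridian-1), 82 (Meridian-2), 79 (Meridian-3), 75 (Meridian-4), 69 (Cinder-1)
The (k+1)-th unit-bid is $67.
Allocation: Cinder 1, Meridian 4, Pike 4. Every unit priced at $67.
Revenue = 9 × 67 = $603.

Total revenue: $603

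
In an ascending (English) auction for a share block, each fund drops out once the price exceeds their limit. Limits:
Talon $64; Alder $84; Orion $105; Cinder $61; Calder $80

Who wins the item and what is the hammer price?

Orion wins at $84

Limits ranked: 105 (Orion) > 84 (Alder) > 80 (Calder) > 64 (Talon) > 61 (Cinder)
Once the price passes $84, only Orion is left; the hammer falls at Alder's limit of $84.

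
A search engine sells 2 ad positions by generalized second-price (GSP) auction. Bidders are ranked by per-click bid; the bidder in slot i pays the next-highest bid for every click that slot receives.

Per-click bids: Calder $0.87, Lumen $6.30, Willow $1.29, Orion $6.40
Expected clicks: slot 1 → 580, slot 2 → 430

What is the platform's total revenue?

Sorting advertisers: $6.40 (Orion) > $6.30 (Lumen) > $1.29 (Willow) > …
Slot 1: Orion pays $6.30 × 580 = $3654.00
Slot 2: Lumen pays $1.29 × 430 = $554.70
Total = $4208.70

Total revenue: $4208.70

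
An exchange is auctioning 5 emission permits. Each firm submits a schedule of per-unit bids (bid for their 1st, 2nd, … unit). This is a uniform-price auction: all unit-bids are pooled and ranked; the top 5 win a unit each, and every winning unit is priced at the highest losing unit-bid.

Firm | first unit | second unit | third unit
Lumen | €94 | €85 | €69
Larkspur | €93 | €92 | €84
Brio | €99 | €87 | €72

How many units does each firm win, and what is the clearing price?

Brio 2, Larkspur 2, Lumen 1; clearing price €85

Merging the schedules and taking the best 5: 99 (Brio-1), 94 (Lumen-1), 93 (Larkspur-1), 92 (Larkspur-2), 87 (Brio-2)
First bid not allocated: €85.
Allocation: Brio 2, Larkspur 2, Lumen 1.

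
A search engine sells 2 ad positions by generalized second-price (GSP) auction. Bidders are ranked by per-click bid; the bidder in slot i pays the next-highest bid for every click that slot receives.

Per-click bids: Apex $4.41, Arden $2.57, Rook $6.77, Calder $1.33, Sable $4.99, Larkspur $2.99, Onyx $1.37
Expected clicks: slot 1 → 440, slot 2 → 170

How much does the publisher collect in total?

Sorting advertisers: $6.77 (Rook) > $4.99 (Sable) > $4.41 (Apex) > …
Slot 1: Rook pays $4.99 × 440 = $2195.60
Slot 2: Sable pays $4.41 × 170 = $749.70
Total = $2945.30

Total revenue: $2945.30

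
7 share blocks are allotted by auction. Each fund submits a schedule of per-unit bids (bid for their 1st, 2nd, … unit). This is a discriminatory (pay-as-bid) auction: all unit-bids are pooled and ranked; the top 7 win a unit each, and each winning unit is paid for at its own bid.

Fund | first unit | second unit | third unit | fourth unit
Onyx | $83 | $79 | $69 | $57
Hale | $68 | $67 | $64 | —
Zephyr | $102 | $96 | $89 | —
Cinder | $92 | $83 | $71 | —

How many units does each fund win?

Cinder 2, Onyx 2, Zephyr 3

All unit-bids, highest first — top 7: 102 (Zephyr-1), 96 (Zephyr-2), 92 (Cinder-1), 89 (Zephyr-3), 83 (Onyx-1), 83 (Cinder-2), 79 (Onyx-2)
Next rejected bid: $71 (not a price — pay-as-bid).
Allocation: Cinder 2, Onyx 2, Zephyr 3.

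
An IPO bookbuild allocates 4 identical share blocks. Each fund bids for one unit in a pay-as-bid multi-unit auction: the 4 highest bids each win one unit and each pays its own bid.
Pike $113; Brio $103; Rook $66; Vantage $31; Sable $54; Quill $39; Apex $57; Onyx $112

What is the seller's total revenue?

Ordering the bids: 113 (Pike), 112 (Onyx), 103 (Brio), 66 (Rook), 57 (Apex), 54 (Sable), …
Winners (4 units): Pike, Onyx, Brio, Rook.
Total revenue = 113 + 112 + 103 + 66 = $394.

Total revenue: $394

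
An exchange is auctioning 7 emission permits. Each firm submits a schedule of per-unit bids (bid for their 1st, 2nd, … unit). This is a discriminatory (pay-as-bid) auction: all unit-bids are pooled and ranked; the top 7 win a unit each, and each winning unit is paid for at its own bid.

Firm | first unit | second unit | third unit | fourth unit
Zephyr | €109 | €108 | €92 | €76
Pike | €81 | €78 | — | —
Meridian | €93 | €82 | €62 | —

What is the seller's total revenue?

Total revenue: €643

Pooled unit-bids ranked (top 7): 109 (Zephyr-1), 108 (Zephyr-2), 93 (Meridian-1), 92 (Zephyr-3), 82 (Meridian-2), 81 (Pike-1), 78 (Pike-2)
Next rejected bid: €76 (not a price — pay-as-bid).
Each winning unit pays its own bid.
Revenue = 109 + 108 + 93 + 92 + 82 + 81 + 78 = €643.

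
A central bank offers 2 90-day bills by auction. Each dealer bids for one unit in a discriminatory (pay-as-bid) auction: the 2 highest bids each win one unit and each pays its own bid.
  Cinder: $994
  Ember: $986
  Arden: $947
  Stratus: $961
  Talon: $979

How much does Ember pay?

Ember pays $986

Ordering the bids: 994 (Cinder), 986 (Ember), 979 (Talon), 961 (Stratus), …
Winners (2 units): Cinder, Ember.
Ember wins → own bid $986.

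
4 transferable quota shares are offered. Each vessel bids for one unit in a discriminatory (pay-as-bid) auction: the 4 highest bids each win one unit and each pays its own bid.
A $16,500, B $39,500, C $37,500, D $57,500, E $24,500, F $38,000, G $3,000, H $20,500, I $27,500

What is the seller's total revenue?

Ordering the bids: 57,500 (D), 39,500 (B), 38,000 (F), 37,500 (C), 27,500 (I), 24,500 (E), …
The 4 highest are D, B, F, C.
Total revenue = 57,500 + 39,500 + 38,000 + 37,500 = $172,500.

Total revenue: $172,500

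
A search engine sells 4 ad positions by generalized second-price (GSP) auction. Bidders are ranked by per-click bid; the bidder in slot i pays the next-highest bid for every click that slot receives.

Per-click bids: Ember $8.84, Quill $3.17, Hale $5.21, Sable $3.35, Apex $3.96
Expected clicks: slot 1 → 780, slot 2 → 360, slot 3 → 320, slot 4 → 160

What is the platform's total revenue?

Total revenue: $7068.60

Per-click bids in order: $8.84 (Ember) > $5.21 (Hale) > $3.96 (Apex) > $3.35 (Sable) > $3.17 (Quill)
Slot 1: Ember pays $5.21 × 780 = $4063.80
Slot 2: Hale pays $3.96 × 360 = $1425.60
Slot 3: Apex pays $3.35 × 320 = $1072.00
Slot 4: Sable pays $3.17 × 160 = $507.20
Total = $7068.60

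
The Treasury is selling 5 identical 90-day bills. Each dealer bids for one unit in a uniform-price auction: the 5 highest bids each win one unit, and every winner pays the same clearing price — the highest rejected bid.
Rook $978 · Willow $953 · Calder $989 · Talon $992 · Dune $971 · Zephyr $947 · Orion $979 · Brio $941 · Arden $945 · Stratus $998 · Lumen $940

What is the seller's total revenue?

Sorting: 998 (Stratus), 992 (Talon), 989 (Calder), 979 (Orion), 978 (Rook), 971 (Dune), 953 (Willow), …
Winners (5 units): Stratus, Talon, Calder, Orion, Rook.
Clearing price = highest rejected bid = $971.
Total revenue = 5 × $971 = $4,855.

Total revenue: $4,855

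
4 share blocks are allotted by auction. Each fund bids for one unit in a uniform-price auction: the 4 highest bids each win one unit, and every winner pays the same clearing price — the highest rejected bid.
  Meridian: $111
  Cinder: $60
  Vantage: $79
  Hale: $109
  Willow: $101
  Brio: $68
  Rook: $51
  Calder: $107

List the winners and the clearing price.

Meridian, Hale, Calder, Willow; each pays $79

Bids ranked high→low: 111 (Meridian), 109 (Hale), 107 (Calder), 101 (Willow), 79 (Vantage), 68 (Brio), …
The 4 highest are Meridian, Hale, Calder, Willow.
First losing bid is Vantage's $79, which sets the uniform price.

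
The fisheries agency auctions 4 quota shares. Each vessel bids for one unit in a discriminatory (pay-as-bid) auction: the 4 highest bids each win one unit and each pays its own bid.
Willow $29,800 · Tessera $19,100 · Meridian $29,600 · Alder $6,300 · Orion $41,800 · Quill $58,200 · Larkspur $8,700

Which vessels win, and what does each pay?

Quill $58,200, Orion $41,800, Willow $29,800, Meridian $29,600

Bids ranked high→low: 58,200 (Quill), 41,800 (Orion), 29,800 (Willow), 29,600 (Meridian), 19,100 (Tessera), 8,700 (Larkspur), …
The 4 highest are Quill, Orion, Willow, Meridian.
Each winner pays its own bid: Quill $58,200, Orion $41,800, Willow $29,800, Meridian $29,600.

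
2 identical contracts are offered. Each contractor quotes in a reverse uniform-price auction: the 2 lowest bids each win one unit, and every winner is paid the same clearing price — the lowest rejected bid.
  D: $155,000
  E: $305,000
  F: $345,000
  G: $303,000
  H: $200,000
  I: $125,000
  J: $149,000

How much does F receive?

F is paid $0

Sorting: 125,000 (I), 149,000 (J), 155,000 (D), 200,000 (H), …
Winners (2 units): I, J.
Clearing price = lowest rejected bid = $155,000.
F does not win → is paid $0.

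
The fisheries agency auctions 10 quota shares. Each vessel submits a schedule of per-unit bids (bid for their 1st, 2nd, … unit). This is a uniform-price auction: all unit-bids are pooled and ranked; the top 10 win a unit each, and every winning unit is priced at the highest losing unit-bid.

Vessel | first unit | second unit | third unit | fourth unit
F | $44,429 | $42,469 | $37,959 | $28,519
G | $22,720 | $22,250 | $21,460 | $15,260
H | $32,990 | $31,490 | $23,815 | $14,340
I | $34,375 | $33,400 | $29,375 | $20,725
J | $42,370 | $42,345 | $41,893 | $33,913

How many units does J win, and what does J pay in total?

J: 4 units, pays $125,960

Pooled unit-bids ranked (top 10): 44,429 (F-1), 42,469 (F-2), 42,370 (J-1), 42,345 (J-2), 41,893 (J-3), 37,959 (F-3), 34,375 (I-1), 33,913 (J-4), 33,400 (I-2), 32,990 (H-1)
First bid not allocated: $31,490.
J wins 4 unit(s) at $31,490 each.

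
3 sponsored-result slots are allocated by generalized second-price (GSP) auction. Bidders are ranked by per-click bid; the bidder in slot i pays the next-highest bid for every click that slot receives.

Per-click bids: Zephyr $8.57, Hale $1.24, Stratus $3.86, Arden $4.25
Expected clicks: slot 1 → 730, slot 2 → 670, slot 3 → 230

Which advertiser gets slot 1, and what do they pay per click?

Zephyr; $4.25 per click

Per-click bids in order: $8.57 (Zephyr) > $4.25 (Arden) > $3.86 (Stratus) > $1.24 (Hale)
Slot 1 goes to the first-ranked bidder, Zephyr, who pays the next bid down: $4.25/click.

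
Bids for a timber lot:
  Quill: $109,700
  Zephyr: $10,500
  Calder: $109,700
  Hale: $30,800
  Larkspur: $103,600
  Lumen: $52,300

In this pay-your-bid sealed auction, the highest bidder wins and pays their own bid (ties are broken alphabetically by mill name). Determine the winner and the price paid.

Bids ranked: 109,700 (Calder) > 109,700 (Quill) > 103,600 (Larkspur) > 52,300 (Lumen) > 30,800 (Hale) > 10,500 (Zephyr)
Tie at $109,700 → Calder wins by tie-break.
First-price: Calder pays what they bid, $109,700.

Calder pays $109,700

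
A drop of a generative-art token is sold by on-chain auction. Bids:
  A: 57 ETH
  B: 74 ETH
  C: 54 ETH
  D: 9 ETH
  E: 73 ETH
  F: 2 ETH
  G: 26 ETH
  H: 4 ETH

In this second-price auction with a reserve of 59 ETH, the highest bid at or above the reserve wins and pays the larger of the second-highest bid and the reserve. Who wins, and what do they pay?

B pays 73 ETH

Sorting bids: 74 (B) > 73 (E) > 57 (A) > 54 (C) > 26 (G) > 9 (D) > …
B has the top bid at or above the reserve (74 ETH).
Second-highest bid 73 ETH exceeds the reserve 59 ETH → payment 73 ETH.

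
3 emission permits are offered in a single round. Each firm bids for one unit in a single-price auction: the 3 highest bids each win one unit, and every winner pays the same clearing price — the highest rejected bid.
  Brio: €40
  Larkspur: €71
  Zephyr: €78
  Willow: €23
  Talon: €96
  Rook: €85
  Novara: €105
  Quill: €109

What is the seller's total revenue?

Sorting: 109 (Quill), 105 (Novara), 96 (Talon), 85 (Rook), 78 (Zephyr), …
Top 3: Quill, Novara, Talon.
Highest unsuccessful bid: €85 → clearing price.
Total revenue = 3 × €85 = €255.

Total revenue: €255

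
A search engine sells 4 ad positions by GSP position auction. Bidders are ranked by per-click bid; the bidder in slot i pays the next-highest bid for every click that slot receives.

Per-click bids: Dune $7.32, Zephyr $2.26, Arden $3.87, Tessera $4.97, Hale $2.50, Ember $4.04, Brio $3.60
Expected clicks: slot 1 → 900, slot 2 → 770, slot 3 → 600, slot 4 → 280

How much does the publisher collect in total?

Total revenue: $10913.80

Sorting advertisers: $7.32 (Dune) > $4.97 (Tessera) > $4.04 (Ember) > $3.87 (Arden) > $3.60 (Brio) > …
Slot 1: Dune pays $4.97 × 900 = $4473.00
Slot 2: Tessera pays $4.04 × 770 = $3110.80
Slot 3: Ember pays $3.87 × 600 = $2322.00
Slot 4: Arden pays $3.60 × 280 = $1008.00
Total = $10913.80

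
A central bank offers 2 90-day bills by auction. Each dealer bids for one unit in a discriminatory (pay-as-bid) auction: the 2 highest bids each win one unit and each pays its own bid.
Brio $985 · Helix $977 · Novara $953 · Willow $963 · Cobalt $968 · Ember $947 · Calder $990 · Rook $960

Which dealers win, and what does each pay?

Calder $990, Brio $985

Sorting: 990 (Calder), 985 (Brio), 977 (Helix), 968 (Cobalt), …
The 2 highest are Calder, Brio.
Each winner pays its own bid: Calder $990, Brio $985.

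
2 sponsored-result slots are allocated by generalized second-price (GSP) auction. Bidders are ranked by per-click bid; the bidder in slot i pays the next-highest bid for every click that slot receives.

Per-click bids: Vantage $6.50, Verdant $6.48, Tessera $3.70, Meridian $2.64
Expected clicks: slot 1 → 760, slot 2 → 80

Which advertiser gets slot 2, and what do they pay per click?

Verdant; $3.70 per click

Per-click bids in order: $6.50 (Vantage) > $6.48 (Verdant) > $3.70 (Tessera) > …
Slot 2 goes to the second-ranked bidder, Verdant, who pays the next bid down: $3.70/click.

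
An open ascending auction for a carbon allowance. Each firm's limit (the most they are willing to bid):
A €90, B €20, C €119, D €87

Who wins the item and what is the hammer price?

Sorting limits: 119 (C) > 90 (A) > 87 (D) > 20 (B)
Bidding ends when A exits at €90; C takes it.

C wins at €90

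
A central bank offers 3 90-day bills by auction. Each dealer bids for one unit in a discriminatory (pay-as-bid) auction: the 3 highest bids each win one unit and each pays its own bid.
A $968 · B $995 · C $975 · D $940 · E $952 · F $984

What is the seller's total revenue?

Bids ranked high→low: 995 (B), 984 (F), 975 (C), 968 (A), 952 (E), …
Top 3: B, F, C.
Total revenue = 995 + 984 + 975 = $2,954.

Total revenue: $2,954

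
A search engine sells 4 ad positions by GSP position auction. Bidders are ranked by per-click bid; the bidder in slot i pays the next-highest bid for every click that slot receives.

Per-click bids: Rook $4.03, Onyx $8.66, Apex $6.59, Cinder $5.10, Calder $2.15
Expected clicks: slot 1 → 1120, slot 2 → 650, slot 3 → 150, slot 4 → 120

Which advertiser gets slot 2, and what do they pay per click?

Ranked by bid: $8.66 (Onyx) > $6.59 (Apex) > $5.10 (Cinder) > $4.03 (Rook) > $2.15 (Calder)
Slot 2 goes to the second-ranked bidder, Apex, who pays the next bid down: $5.10/click.

Apex; $5.10 per click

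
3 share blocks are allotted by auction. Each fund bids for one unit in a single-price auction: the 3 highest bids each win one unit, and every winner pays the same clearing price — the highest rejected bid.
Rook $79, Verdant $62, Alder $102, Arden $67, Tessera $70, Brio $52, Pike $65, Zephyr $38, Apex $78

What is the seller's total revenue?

Bids ranked high→low: 102 (Alder), 79 (Rook), 78 (Apex), 70 (Tessera), 67 (Arden), …
Winners (3 units): Alder, Rook, Apex.
Clearing price = highest rejected bid = $70.
Total revenue = 3 × $70 = $210.

Total revenue: $210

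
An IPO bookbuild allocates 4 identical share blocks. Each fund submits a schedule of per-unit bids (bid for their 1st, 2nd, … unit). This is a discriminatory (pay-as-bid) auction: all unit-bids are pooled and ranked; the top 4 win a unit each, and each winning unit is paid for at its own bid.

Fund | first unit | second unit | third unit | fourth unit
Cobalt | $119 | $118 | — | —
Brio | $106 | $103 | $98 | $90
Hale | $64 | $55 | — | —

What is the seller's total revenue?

Total revenue: $446

All unit-bids, highest first — top 4: 119 (Cobalt-1), 118 (Cobalt-2), 106 (Brio-1), 103 (Brio-2)
Next rejected bid: $98 (not a price — pay-as-bid).
Each winning unit pays its own bid.
Revenue = 119 + 118 + 106 + 103 = $446.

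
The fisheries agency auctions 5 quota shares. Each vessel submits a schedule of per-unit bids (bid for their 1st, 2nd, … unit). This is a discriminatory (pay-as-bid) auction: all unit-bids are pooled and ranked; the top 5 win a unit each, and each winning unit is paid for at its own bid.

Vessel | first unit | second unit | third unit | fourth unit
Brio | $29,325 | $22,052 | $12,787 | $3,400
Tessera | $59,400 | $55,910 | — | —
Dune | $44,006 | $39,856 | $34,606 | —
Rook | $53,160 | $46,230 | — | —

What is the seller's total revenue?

Total revenue: $258,706

All unit-bids, highest first — top 5: 59,400 (Tessera-1), 55,910 (Tessera-2), 53,160 (Rook-1), 46,230 (Rook-2), 44,006 (Dune-1)
Next rejected bid: $39,856 (not a price — pay-as-bid).
Each winning unit pays its own bid.
Revenue = 59,400 + 55,910 + 53,160 + 46,230 + 44,006 = $258,706.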